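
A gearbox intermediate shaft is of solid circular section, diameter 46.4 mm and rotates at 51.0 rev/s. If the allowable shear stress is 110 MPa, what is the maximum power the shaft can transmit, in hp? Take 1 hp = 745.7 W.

J = πd⁴/32 = π(0.0464)⁴/32 = 4.551×10^-7 m⁴.
T_max = τ_allow·J/r = 1.10×10^8 × 4.551×10^-7 / 0.0232 = 2158 N·m.
ω = 2π·51.0 = 320.4 rad/s, so P_max = T_max·ω = 6.914×10^5 W.

927 hp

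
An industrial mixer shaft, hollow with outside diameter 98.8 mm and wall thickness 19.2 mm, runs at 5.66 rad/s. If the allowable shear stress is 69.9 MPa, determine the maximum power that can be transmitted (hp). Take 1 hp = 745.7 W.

86.4 hp

J = π(d_o⁴ − d_i⁴)/32 = π(0.0988⁴ − 0.0604⁴)/32 = 8.048×10^-6 m⁴.
T_max = τ_allow·J/r = 6.99×10^7 × 8.048×10^-6 / 0.0494 = 11390 N·m.
ω = 5.66 rad/s, so P_max = T_max·ω = 6.446×10^4 W.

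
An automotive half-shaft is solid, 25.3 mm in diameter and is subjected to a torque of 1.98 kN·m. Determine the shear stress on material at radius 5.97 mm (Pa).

J = πd⁴/32 = π(0.0253)⁴/32 = 4.022×10^-8 m⁴.
Shear stress varies linearly with radius: τ = T·r/J = 1980 × 0.00597 / 4.022×10^-8 = 2.939×10^8 Pa.

2.94e8 Pa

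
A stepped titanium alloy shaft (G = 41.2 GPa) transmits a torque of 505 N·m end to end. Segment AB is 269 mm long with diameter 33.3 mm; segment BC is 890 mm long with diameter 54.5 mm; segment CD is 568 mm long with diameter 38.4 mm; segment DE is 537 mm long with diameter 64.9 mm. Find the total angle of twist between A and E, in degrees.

4.37°

J_AB = π(0.0333)⁴/32 = 1.21×10^-7 m⁴; J_BC = π(0.0545)⁴/32 = 8.66×10^-7 m⁴; J_CD = π(0.0384)⁴/32 = 2.13×10^-7 m⁴; J_DE = π(0.0649)⁴/32 = 1.74×10^-6 m⁴.
θ = (T/G)·Σ L_i/J_i = (505.0/41.2×10⁹)·(0.269/1.21×10^-7 + 0.890/8.66×10^-7 + 0.568/2.13×10^-7 + 0.537/1.74×10^-6) = 0.07630 rad.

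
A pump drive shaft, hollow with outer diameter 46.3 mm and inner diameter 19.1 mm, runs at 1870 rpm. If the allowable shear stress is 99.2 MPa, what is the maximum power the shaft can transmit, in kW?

368 kW

J = π(d_o⁴ − d_i⁴)/32 = π(0.0463⁴ − 0.0191⁴)/32 = 4.381×10^-7 m⁴.
T_max = τ_allow·J/r = 9.92×10^7 × 4.381×10^-7 / 0.0231 = 1877 N·m.
ω = 2π·1870/60 = 195.8 rad/s, so P_max = T_max·ω = 3.676×10^5 W.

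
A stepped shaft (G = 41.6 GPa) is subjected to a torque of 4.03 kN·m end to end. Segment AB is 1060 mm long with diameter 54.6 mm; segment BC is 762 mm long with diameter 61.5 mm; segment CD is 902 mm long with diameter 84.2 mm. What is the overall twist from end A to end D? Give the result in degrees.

J_AB = π(0.0546)⁴/32 = 8.73×10^-7 m⁴; J_BC = π(0.0615)⁴/32 = 1.40×10^-6 m⁴; J_CD = π(0.0842)⁴/32 = 4.93×10^-6 m⁴.
θ = (T/G)·Σ L_i/J_i = (4030/41.6×10⁹)·(1.06/8.73×10^-7 + 0.762/1.40×10^-6 + 0.902/4.93×10^-6) = 0.1880 rad.

10.8°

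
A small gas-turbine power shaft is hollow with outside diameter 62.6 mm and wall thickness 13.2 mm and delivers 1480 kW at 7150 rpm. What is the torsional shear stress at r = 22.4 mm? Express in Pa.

ω = 2π·7150/60 = 748.7 rad/s, so T = P/ω = 1480×10³ / 748.7 = 1977 N·m.
J = π(d_o⁴ − d_i⁴)/32 = π(0.0626⁴ − 0.0362⁴)/32 = 1.339×10^-6 m⁴.
Shear stress varies linearly with radius: τ = T·r/J = 1977 × 0.0224 / 1.339×10^-6 = 3.307×10^7 Pa.

3.31e7 Pa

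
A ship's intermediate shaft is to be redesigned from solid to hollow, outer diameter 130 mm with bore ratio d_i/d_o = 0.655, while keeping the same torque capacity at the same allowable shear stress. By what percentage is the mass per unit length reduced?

Equal τ_max and T ⇒ the solid shaft needs d_s³ = d_o³(1−k⁴), so d_s = 130·(1−0.655⁴)^(1/3) = 121.5 mm.
Area ratio A_h/A_s = d_o²(1−k²)/d_s² = (1−k²)/(1−k⁴)^(2/3) = 0.6539.
Mass saving = 1 − 0.6539 = 34.6 %.

34.6 %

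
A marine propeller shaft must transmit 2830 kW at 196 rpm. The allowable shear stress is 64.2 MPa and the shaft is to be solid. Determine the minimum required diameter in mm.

ω = 2π·196/60 = 20.53 rad/s, so T = P/ω = 2830×10³ / 20.53 = 137900 N·m.
For a solid shaft τ_max = 16T/(πd³), so d = (16T/(π τ_allow))^(1/3) = (16·137900/(π·6.42×10^7))^(1/3) = 0.2220 m.

222 mm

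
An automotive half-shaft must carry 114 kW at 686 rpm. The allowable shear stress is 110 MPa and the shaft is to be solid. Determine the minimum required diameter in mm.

41.9 mm

ω = 2π·686/60 = 71.84 rad/s, so T = P/ω = 114×10³ / 71.84 = 1587 N·m.
For a solid shaft τ_max = 16T/(πd³), so d = (16T/(π τ_allow))^(1/3) = (16·1587/(π·1.10×10^8))^(1/3) = 0.04188 m.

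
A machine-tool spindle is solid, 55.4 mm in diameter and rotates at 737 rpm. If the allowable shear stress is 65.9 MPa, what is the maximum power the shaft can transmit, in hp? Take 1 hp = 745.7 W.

228 hp

J = πd⁴/32 = π(0.0554)⁴/32 = 9.248×10^-7 m⁴.
T_max = τ_allow·J/r = 6.59×10^7 × 9.248×10^-7 / 0.0277 = 2200 N·m.
ω = 2π·737/60 = 77.18 rad/s, so P_max = T_max·ω = 1.698×10^5 W.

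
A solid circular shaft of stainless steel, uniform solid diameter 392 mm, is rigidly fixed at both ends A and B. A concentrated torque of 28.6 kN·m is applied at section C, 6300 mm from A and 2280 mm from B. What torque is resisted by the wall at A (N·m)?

With uniform GJ and both ends fixed, compatibility θ_AC = θ_CB gives T_A·a = T_B·b, together with T_A + T_B = T₀.
T_A = T₀·b/(a+b) = 28600·2280/8580 = 7600 N·m; T_B = 21000 N·m.

7600 N·m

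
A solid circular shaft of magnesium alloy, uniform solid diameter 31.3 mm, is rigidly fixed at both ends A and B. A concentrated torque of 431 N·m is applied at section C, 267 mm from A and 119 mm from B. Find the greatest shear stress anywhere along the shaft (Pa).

4.95e7 Pa

With uniform GJ and both ends fixed, compatibility θ_AC = θ_CB gives T_A·a = T_B·b, together with T_A + T_B = T₀.
T_A = T₀·b/(a+b) = 431.0·119/386.0 = 132.9 N·m; T_B = 298.1 N·m.
τ in each portion: τ_AC = 2.21×10^7 Pa, τ_CB = 4.95×10^7 Pa; maximum is in CB.
τ_max = T_CB·r/J = 298.1·0.0157/9.42×10^-8 = 4.952×10^7 Pa.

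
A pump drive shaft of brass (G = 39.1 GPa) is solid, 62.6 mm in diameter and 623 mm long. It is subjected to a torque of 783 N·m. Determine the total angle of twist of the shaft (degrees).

J = πd⁴/32 = π(0.0626)⁴/32 = 1.508×10^-6 m⁴.
θ = T·L/(G·J) = 783.0 × 0.623 / (39.1×10⁹ × 1.508×10^-6) = 8.275×10^-3 rad.

0.474°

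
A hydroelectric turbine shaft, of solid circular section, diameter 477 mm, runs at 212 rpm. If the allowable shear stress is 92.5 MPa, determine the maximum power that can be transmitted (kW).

43800 kW

J = πd⁴/32 = π(0.477)⁴/32 = 5.082×10^-3 m⁴.
T_max = τ_allow·J/r = 9.25×10^7 × 5.082×10^-3 / 0.238 = 1.971e6 N·m.
ω = 2π·212/60 = 22.20 rad/s, so P_max = T_max·ω = 4.376×10^7 W.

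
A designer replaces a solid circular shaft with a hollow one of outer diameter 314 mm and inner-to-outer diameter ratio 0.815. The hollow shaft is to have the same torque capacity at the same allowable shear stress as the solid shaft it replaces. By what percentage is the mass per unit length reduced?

Equal τ_max and T ⇒ the solid shaft needs d_s³ = d_o³(1−k⁴), so d_s = 314·(1−0.815⁴)^(1/3) = 258.6 mm.
Area ratio A_h/A_s = d_o²(1−k²)/d_s² = (1−k²)/(1−k⁴)^(2/3) = 0.4949.
Mass saving = 1 − 0.4949 = 50.5 %.

50.5 %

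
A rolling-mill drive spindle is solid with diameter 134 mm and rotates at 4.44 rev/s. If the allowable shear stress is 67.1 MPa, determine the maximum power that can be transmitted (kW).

J = πd⁴/32 = π(0.134)⁴/32 = 3.165×10^-5 m⁴.
T_max = τ_allow·J/r = 6.71×10^7 × 3.165×10^-5 / 0.0670 = 31700 N·m.
ω = 2π·4.44 = 27.90 rad/s, so P_max = T_max·ω = 8.844×10^5 W.

884 kW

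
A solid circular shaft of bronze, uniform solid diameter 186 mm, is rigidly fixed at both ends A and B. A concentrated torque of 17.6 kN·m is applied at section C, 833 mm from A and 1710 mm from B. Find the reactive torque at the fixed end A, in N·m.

With uniform GJ and both ends fixed, compatibility θ_AC = θ_CB gives T_A·a = T_B·b, together with T_A + T_B = T₀.
T_A = T₀·b/(a+b) = 17600·1710/2543 = 11830 N·m; T_B = 5765 N·m.

11800 N·m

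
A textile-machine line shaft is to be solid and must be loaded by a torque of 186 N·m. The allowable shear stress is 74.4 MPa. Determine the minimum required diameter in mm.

23.4 mm

For a solid shaft τ_max = 16T/(πd³), so d = (16T/(π τ_allow))^(1/3) = (16·186.0/(π·7.44×10^7))^(1/3) = 0.02335 m.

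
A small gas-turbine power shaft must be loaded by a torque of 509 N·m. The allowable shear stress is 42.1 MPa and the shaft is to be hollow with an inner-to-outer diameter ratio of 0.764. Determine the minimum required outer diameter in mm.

45.4 mm

For a hollow shaft with d_i/d_o = 0.764: τ_max = 16T/(π d_o³ (1−k⁴)), so d_o = [16T/(π τ_allow (1−k⁴))]^(1/3) = [16·509.0/(π·4.21×10^7·0.6593)]^(1/3) = 0.04537 m.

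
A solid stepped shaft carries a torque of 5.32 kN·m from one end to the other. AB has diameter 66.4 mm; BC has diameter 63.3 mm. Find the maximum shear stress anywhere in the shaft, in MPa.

Under the same torque, τ_max = 16T/(πd³) is largest where d is smallest — segment BC (d = 63.3 mm).
τ_max = 16·5320/(π·(0.0633)³) = 1.068×10^8 Pa.

107 MPa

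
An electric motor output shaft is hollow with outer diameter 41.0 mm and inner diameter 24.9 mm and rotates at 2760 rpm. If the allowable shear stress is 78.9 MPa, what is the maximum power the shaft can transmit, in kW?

J = π(d_o⁴ − d_i⁴)/32 = π(0.0410⁴ − 0.0249⁴)/32 = 2.397×10^-7 m⁴.
T_max = τ_allow·J/r = 7.89×10^7 × 2.397×10^-7 / 0.0205 = 922.5 N·m.
ω = 2π·2760/60 = 289.0 rad/s, so P_max = T_max·ω = 2.666×10^5 W.

267 kW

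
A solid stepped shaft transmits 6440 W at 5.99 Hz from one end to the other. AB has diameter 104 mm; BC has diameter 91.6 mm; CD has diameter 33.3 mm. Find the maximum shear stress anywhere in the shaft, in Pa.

2.36e7 Pa

ω = 2π·5.99 = 37.64 rad/s, so T = P/ω = 6440 / 37.64 = 171.1 N·m.
Under the same torque, τ_max = 16T/(πd³) is largest where d is smallest — segment CD (d = 33.3 mm).
τ_max = 16·171.1/(π·(0.0333)³) = 2.360×10^7 Pa.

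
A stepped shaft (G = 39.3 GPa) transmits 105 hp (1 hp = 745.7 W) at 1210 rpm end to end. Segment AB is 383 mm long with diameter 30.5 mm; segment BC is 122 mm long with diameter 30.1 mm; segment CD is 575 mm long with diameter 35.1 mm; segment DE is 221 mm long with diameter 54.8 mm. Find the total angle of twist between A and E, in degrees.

ω = 2π·1210/60 = 126.7 rad/s, so T = P/ω = 105×745.7 / 126.7 = 617.9 N·m.
J_AB = π(0.0305)⁴/32 = 8.50×10^-8 m⁴; J_BC = π(0.0301)⁴/32 = 8.06×10^-8 m⁴; J_CD = π(0.0351)⁴/32 = 1.49×10^-7 m⁴; J_DE = π(0.0548)⁴/32 = 8.85×10^-7 m⁴.
θ = (T/G)·Σ L_i/J_i = (617.9/39.3×10⁹)·(0.383/8.50×10^-8 + 0.122/8.06×10^-8 + 0.575/1.49×10^-7 + 0.221/8.85×10^-7) = 0.1593 rad.

9.13°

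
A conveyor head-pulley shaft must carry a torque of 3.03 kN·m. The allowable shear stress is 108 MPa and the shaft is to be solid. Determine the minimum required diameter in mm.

For a solid shaft τ_max = 16T/(πd³), so d = (16T/(π τ_allow))^(1/3) = (16·3030/(π·1.08×10^8))^(1/3) = 0.05228 m.

52.3 mm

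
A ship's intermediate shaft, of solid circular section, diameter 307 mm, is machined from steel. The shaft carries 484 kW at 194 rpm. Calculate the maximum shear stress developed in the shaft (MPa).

4.19 MPa

ω = 2π·194/60 = 20.32 rad/s, so T = P/ω = 484×10³ / 20.32 = 23820 N·m.
J = πd⁴/32 = π(0.307)⁴/32 = 8.721×10^-4 m⁴.
τ_max = T·r/J = 23820 × 0.153 / 8.721×10^-4 = 4.193×10^6 Pa.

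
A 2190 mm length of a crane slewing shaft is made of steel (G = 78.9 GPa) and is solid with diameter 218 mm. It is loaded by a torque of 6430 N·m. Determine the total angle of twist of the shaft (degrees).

J = πd⁴/32 = π(0.218)⁴/32 = 2.217×10^-4 m⁴.
θ = T·L/(G·J) = 6430 × 2.19 / (78.9×10⁹ × 2.217×10^-4) = 8.049×10^-4 rad.

0.0461°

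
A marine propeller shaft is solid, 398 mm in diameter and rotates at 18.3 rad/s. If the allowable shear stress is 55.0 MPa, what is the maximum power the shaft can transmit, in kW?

12500 kW

J = πd⁴/32 = π(0.398)⁴/32 = 2.463×10^-3 m⁴.
T_max = τ_allow·J/r = 5.50×10^7 × 2.463×10^-3 / 0.199 = 680800 N·m.
ω = 18.3 rad/s, so P_max = T_max·ω = 1.246×10^7 W.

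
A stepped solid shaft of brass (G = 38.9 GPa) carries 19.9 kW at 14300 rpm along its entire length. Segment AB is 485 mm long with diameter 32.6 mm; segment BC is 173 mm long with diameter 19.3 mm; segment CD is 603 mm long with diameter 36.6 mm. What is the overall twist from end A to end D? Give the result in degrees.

ω = 2π·14300/60 = 1497 rad/s, so T = P/ω = 19.9×10³ / 1497 = 13.29 N·m.
J_AB = π(0.0326)⁴/32 = 1.11×10^-7 m⁴; J_BC = π(0.0193)⁴/32 = 1.36×10^-8 m⁴; J_CD = π(0.0366)⁴/32 = 1.76×10^-7 m⁴.
θ = (T/G)·Σ L_i/J_i = (13.29/38.9×10⁹)·(0.485/1.11×10^-7 + 0.173/1.36×10^-8 + 0.603/1.76×10^-7) = 7.002×10^-3 rad.

0.401°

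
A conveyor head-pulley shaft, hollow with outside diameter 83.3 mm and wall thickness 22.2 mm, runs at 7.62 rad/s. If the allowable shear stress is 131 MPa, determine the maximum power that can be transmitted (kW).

J = π(d_o⁴ − d_i⁴)/32 = π(0.0833⁴ − 0.0389⁴)/32 = 4.502×10^-6 m⁴.
T_max = τ_allow·J/r = 1.31×10^8 × 4.502×10^-6 / 0.0416 = 14160 N·m.
ω = 7.62 rad/s, so P_max = T_max·ω = 1.079×10^5 W.

108 kW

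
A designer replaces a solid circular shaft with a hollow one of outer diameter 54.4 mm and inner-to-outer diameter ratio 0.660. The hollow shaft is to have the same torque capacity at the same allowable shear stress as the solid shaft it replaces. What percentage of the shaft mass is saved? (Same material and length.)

Equal τ_max and T ⇒ the solid shaft needs d_s³ = d_o³(1−k⁴), so d_s = 54.4·(1−0.660⁴)^(1/3) = 50.72 mm.
Area ratio A_h/A_s = d_o²(1−k²)/d_s² = (1−k²)/(1−k⁴)^(2/3) = 0.6494.
Mass saving = 1 − 0.6494 = 35.1 %.

35.1 %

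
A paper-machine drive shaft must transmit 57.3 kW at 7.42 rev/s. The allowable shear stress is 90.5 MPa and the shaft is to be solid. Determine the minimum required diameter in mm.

41.0 mm

ω = 2π·7.42 = 46.62 rad/s, so T = P/ω = 57.3×10³ / 46.62 = 1229 N·m.
For a solid shaft τ_max = 16T/(πd³), so d = (16T/(π τ_allow))^(1/3) = (16·1229/(π·9.05×10^7))^(1/3) = 0.04105 m.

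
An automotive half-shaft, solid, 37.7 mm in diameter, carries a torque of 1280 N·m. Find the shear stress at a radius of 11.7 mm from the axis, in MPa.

J = πd⁴/32 = π(0.0377)⁴/32 = 1.983×10^-7 m⁴.
Shear stress varies linearly with radius: τ = T·r/J = 1280 × 0.0117 / 1.983×10^-7 = 7.551×10^7 Pa.

75.5 MPa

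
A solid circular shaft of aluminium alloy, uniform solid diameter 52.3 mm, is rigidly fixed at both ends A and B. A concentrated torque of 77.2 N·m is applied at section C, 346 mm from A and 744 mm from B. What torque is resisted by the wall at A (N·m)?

With uniform GJ and both ends fixed, compatibility θ_AC = θ_CB gives T_A·a = T_B·b, together with T_A + T_B = T₀.
T_A = T₀·b/(a+b) = 77.20·744/1090 = 52.69 N·m; T_B = 24.51 N·m.

52.7 N·m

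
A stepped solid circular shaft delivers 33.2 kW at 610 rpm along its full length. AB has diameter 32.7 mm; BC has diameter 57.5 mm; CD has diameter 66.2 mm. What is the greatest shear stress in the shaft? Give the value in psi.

11000 psi

ω = 2π·610/60 = 63.88 rad/s, so T = P/ω = 33.2×10³ / 63.88 = 519.7 N·m.
Under the same torque, τ_max = 16T/(πd³) is largest where d is smallest — segment AB (d = 32.7 mm).
τ_max = 16·519.7/(π·(0.0327)³) = 7.570×10^7 Pa.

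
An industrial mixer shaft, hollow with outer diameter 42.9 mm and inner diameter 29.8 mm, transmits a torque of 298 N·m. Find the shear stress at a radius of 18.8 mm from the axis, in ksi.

3.19 ksi

J = π(d_o⁴ − d_i⁴)/32 = π(0.0429⁴ − 0.0298⁴)/32 = 2.551×10^-7 m⁴.
Shear stress varies linearly with radius: τ = T·r/J = 298.0 × 0.0188 / 2.551×10^-7 = 2.196×10^7 Pa.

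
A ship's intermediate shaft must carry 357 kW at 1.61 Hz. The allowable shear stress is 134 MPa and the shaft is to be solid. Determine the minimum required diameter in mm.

110 mm

ω = 2π·1.61 = 10.12 rad/s, so T = P/ω = 357×10³ / 10.12 = 35290 N·m.
For a solid shaft τ_max = 16T/(πd³), so d = (16T/(π τ_allow))^(1/3) = (16·35290/(π·1.34×10^8))^(1/3) = 0.1103 m.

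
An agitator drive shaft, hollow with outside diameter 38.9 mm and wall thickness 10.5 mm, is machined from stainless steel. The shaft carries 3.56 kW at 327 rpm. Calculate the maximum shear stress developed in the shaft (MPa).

ω = 2π·327/60 = 34.24 rad/s, so T = P/ω = 3.56×10³ / 34.24 = 104.0 N·m.
J = π(d_o⁴ − d_i⁴)/32 = π(0.0389⁴ − 0.0179⁴)/32 = 2.147×10^-7 m⁴.
τ_max = T·r/J = 104.0 × 0.0194 / 2.147×10^-7 = 9.417×10^6 Pa.

9.42 MPa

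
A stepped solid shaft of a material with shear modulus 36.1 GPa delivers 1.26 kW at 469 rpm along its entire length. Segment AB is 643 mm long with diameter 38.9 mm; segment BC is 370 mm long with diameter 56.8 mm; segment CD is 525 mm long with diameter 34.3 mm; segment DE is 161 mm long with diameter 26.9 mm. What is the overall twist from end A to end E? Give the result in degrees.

0.416°

ω = 2π·469/60 = 49.11 rad/s, so T = P/ω = 1.26×10³ / 49.11 = 25.65 N·m.
J_AB = π(0.0389)⁴/32 = 2.25×10^-7 m⁴; J_BC = π(0.0568)⁴/32 = 1.02×10^-6 m⁴; J_CD = π(0.0343)⁴/32 = 1.36×10^-7 m⁴; J_DE = π(0.0269)⁴/32 = 5.14×10^-8 m⁴.
θ = (T/G)·Σ L_i/J_i = (25.65/36.1×10⁹)·(0.643/2.25×10^-7 + 0.370/1.02×10^-6 + 0.525/1.36×10^-7 + 0.161/5.14×10^-8) = 7.261×10^-3 rad.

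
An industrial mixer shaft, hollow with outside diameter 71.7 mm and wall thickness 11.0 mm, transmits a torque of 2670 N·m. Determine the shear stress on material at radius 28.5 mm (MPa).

38.1 MPa

J = π(d_o⁴ − d_i⁴)/32 = π(0.0717⁴ − 0.0497⁴)/32 = 1.996×10^-6 m⁴.
Shear stress varies linearly with radius: τ = T·r/J = 2670 × 0.0285 / 1.996×10^-6 = 3.813×10^7 Pa.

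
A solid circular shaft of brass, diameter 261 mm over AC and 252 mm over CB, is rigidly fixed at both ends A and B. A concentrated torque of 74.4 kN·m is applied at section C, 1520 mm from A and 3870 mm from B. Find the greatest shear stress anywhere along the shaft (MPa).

15.9 MPa

Compatibility: T_A·a/J_AC = T_B·b/J_CB with T_A + T_B = T₀.
J_AC = 4.56×10^-4 m⁴, J_CB = 3.96×10^-4 m⁴, so T_A = T₀·(J_AC/a)/((J_AC/a)+(J_CB/b)) = 55470 N·m, T_B = 18930 N·m.
τ in each portion: τ_AC = 1.59×10^7 Pa, τ_CB = 6.03×10^6 Pa; maximum is in AC.
τ_max = T_AC·r/J = 55470·0.131/4.56×10^-4 = 1.589×10^7 Pa.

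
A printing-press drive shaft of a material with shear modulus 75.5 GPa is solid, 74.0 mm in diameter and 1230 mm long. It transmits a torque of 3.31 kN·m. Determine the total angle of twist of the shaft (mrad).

J = πd⁴/32 = π(0.0740)⁴/32 = 2.944×10^-6 m⁴.
θ = T·L/(G·J) = 3310 × 1.23 / (75.5×10⁹ × 2.944×10^-6) = 0.01832 rad.

18.3 mrad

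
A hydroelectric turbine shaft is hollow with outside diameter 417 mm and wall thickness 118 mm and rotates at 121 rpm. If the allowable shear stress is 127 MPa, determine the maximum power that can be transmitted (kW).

22100 kW

J = π(d_o⁴ − d_i⁴)/32 = π(0.417⁴ − 0.181⁴)/32 = 2.863×10^-3 m⁴.
T_max = τ_allow·J/r = 1.27×10^8 × 2.863×10^-3 / 0.208 = 1.744e6 N·m.
ω = 2π·121/60 = 12.67 rad/s, so P_max = T_max·ω = 2.210×10^7 W.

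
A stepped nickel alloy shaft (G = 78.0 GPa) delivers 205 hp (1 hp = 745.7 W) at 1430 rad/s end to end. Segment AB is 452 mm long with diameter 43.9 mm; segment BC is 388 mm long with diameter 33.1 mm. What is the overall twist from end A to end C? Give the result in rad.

0.00621 rad

ω = 1430 rad/s, so T = P/ω = 205×745.7 / 1430 = 106.9 N·m.
J_AB = π(0.0439)⁴/32 = 3.65×10^-7 m⁴; J_BC = π(0.0331)⁴/32 = 1.18×10^-7 m⁴.
θ = (T/G)·Σ L_i/J_i = (106.9/78.0×10⁹)·(0.452/3.65×10^-7 + 0.388/1.18×10^-7) = 6.211×10^-3 rad.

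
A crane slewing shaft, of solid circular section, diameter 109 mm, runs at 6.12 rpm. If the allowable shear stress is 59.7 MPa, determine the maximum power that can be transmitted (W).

9730 W

J = πd⁴/32 = π(0.109)⁴/32 = 1.386×10^-5 m⁴.
T_max = τ_allow·J/r = 5.97×10^7 × 1.386×10^-5 / 0.0545 = 15180 N·m.
ω = 2π·6.12/60 = 0.6409 rad/s, so P_max = T_max·ω = 9729 W.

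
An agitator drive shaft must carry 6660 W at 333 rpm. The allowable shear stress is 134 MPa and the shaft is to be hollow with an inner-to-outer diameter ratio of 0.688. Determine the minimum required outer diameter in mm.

21.1 mm

ω = 2π·333/60 = 34.87 rad/s, so T = P/ω = 6660 / 34.87 = 191.0 N·m.
For a hollow shaft with d_i/d_o = 0.688: τ_max = 16T/(π d_o³ (1−k⁴)), so d_o = [16T/(π τ_allow (1−k⁴))]^(1/3) = [16·191.0/(π·1.34×10^8·0.7759)]^(1/3) = 0.02107 m.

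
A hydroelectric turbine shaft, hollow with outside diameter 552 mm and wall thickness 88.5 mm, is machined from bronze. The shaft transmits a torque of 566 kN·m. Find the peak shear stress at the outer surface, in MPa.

21.8 MPa

J = π(d_o⁴ − d_i⁴)/32 = π(0.552⁴ − 0.375⁴)/32 = 7.174×10^-3 m⁴.
τ_max = T·r/J = 566000 × 0.276 / 7.174×10^-3 = 2.178×10^7 Pa.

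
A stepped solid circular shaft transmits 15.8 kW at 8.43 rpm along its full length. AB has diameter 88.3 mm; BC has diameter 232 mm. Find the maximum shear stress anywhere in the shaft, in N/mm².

132 N/mm²

ω = 2π·8.43/60 = 0.8828 rad/s, so T = P/ω = 15.8×10³ / 0.8828 = 17900 N·m.
Under the same torque, τ_max = 16T/(πd³) is largest where d is smallest — segment AB (d = 88.3 mm).
τ_max = 16·17900/(π·(0.0883)³) = 1.324×10^8 Pa.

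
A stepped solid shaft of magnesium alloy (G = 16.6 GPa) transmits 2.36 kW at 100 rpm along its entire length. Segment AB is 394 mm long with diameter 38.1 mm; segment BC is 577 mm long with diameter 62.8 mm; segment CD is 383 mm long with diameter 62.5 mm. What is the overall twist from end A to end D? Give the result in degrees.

ω = 2π·100/60 = 10.47 rad/s, so T = P/ω = 2.36×10³ / 10.47 = 225.4 N·m.
J_AB = π(0.0381)⁴/32 = 2.07×10^-7 m⁴; J_BC = π(0.0628)⁴/32 = 1.53×10^-6 m⁴; J_CD = π(0.0625)⁴/32 = 1.50×10^-6 m⁴.
θ = (T/G)·Σ L_i/J_i = (225.4/16.6×10⁹)·(0.394/2.07×10^-7 + 0.577/1.53×10^-6 + 0.383/1.50×10^-6) = 0.03446 rad.

1.97°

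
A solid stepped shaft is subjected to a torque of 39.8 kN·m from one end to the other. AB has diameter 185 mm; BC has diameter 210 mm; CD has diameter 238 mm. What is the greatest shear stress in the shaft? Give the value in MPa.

Under the same torque, τ_max = 16T/(πd³) is largest where d is smallest — segment AB (d = 185 mm).
τ_max = 16·39800/(π·(0.185)³) = 3.201×10^7 Pa.

32.0 MPa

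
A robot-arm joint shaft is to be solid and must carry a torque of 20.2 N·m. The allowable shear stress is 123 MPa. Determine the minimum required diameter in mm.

9.42 mm

For a solid shaft τ_max = 16T/(πd³), so d = (16T/(π τ_allow))^(1/3) = (16·20.20/(π·1.23×10^8))^(1/3) = 0.009422 m.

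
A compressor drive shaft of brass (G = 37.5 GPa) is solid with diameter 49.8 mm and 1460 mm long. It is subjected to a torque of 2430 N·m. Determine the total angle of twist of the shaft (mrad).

157 mrad

J = πd⁴/32 = π(0.0498)⁴/32 = 6.038×10^-7 m⁴.
θ = T·L/(G·J) = 2430 × 1.46 / (37.5×10⁹ × 6.038×10^-7) = 0.1567 rad.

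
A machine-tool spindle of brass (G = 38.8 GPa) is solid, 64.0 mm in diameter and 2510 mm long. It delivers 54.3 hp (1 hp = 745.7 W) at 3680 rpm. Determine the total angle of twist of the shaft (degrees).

0.236°

ω = 2π·3680/60 = 385.4 rad/s, so T = P/ω = 54.3×745.7 / 385.4 = 105.1 N·m.
J = πd⁴/32 = π(0.0640)⁴/32 = 1.647×10^-6 m⁴.
θ = T·L/(G·J) = 105.1 × 2.51 / (38.8×10⁹ × 1.647×10^-6) = 4.127×10^-3 rad.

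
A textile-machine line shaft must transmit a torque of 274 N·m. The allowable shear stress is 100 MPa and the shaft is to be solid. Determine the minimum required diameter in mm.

For a solid shaft τ_max = 16T/(πd³), so d = (16T/(π τ_allow))^(1/3) = (16·274.0/(π·1.00×10^8))^(1/3) = 0.02408 m.

24.1 mm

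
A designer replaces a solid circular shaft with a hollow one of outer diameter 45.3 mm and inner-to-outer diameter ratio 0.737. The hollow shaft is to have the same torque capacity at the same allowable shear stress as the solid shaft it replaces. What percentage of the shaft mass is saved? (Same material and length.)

Equal τ_max and T ⇒ the solid shaft needs d_s³ = d_o³(1−k⁴), so d_s = 45.3·(1−0.737⁴)^(1/3) = 40.32 mm.
Area ratio A_h/A_s = d_o²(1−k²)/d_s² = (1−k²)/(1−k⁴)^(2/3) = 0.5767.
Mass saving = 1 − 0.5767 = 42.3 %.

42.3 %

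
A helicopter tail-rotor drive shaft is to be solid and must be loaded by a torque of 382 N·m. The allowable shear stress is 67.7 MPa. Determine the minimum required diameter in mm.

For a solid shaft τ_max = 16T/(πd³), so d = (16T/(π τ_allow))^(1/3) = (16·382.0/(π·6.77×10^7))^(1/3) = 0.03063 m.

30.6 mm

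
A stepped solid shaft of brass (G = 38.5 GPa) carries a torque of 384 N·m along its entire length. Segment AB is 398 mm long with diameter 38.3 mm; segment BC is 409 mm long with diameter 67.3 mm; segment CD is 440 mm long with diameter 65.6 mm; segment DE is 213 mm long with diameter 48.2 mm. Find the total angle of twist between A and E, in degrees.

1.56°

J_AB = π(0.0383)⁴/32 = 2.11×10^-7 m⁴; J_BC = π(0.0673)⁴/32 = 2.01×10^-6 m⁴; J_CD = π(0.0656)⁴/32 = 1.82×10^-6 m⁴; J_DE = π(0.0482)⁴/32 = 5.30×10^-7 m⁴.
θ = (T/G)·Σ L_i/J_i = (384.0/38.5×10⁹)·(0.398/2.11×10^-7 + 0.409/2.01×10^-6 + 0.440/1.82×10^-6 + 0.213/5.30×10^-7) = 0.02724 rad.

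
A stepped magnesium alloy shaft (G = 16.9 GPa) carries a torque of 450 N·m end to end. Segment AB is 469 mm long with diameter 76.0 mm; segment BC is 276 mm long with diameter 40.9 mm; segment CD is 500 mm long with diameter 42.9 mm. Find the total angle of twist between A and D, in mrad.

J_AB = π(0.0760)⁴/32 = 3.28×10^-6 m⁴; J_BC = π(0.0409)⁴/32 = 2.75×10^-7 m⁴; J_CD = π(0.0429)⁴/32 = 3.33×10^-7 m⁴.
θ = (T/G)·Σ L_i/J_i = (450.0/16.9×10⁹)·(0.469/3.28×10^-6 + 0.276/2.75×10^-7 + 0.500/3.33×10^-7) = 0.07060 rad.

70.6 mrad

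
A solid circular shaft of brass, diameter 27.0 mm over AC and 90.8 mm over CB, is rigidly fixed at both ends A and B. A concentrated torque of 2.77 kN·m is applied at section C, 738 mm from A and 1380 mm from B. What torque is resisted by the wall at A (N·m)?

39.9 N·m

Compatibility: T_A·a/J_AC = T_B·b/J_CB with T_A + T_B = T₀.
J_AC = 5.22×10^-8 m⁴, J_CB = 6.67×10^-6 m⁴, so T_A = T₀·(J_AC/a)/((J_AC/a)+(J_CB/b)) = 39.91 N·m, T_B = 2730 N·m.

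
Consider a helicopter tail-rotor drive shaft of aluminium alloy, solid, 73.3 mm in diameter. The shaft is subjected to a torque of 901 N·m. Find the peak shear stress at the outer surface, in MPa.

J = πd⁴/32 = π(0.0733)⁴/32 = 2.834×10^-6 m⁴.
τ_max = T·r/J = 901.0 × 0.0367 / 2.834×10^-6 = 1.165×10^7 Pa.

11.7 MPa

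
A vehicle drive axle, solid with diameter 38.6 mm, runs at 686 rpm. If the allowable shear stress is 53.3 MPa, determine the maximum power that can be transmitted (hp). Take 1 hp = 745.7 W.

J = πd⁴/32 = π(0.0386)⁴/32 = 2.179×10^-7 m⁴.
T_max = τ_allow·J/r = 5.33×10^7 × 2.179×10^-7 / 0.0193 = 601.9 N·m.
ω = 2π·686/60 = 71.84 rad/s, so P_max = T_max·ω = 4.324×10^4 W.

58.0 hp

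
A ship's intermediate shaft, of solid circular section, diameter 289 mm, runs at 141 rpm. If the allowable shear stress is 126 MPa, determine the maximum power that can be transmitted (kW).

8820 kW

J = πd⁴/32 = π(0.289)⁴/32 = 6.848×10^-4 m⁴.
T_max = τ_allow·J/r = 1.26×10^8 × 6.848×10^-4 / 0.144 = 597200 N·m.
ω = 2π·141/60 = 14.77 rad/s, so P_max = T_max·ω = 8.817×10^6 W.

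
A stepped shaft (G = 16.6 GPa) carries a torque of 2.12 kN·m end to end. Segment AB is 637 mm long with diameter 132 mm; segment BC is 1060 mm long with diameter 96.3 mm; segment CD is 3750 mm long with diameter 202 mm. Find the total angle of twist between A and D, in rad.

J_AB = π(0.132)⁴/32 = 2.98×10^-5 m⁴; J_BC = π(0.0963)⁴/32 = 8.44×10^-6 m⁴; J_CD = π(0.202)⁴/32 = 1.63×10^-4 m⁴.
θ = (T/G)·Σ L_i/J_i = (2120/16.6×10⁹)·(0.637/2.98×10^-5 + 1.06/8.44×10^-6 + 3.75/1.63×10^-4) = 0.02169 rad.

0.0217 rad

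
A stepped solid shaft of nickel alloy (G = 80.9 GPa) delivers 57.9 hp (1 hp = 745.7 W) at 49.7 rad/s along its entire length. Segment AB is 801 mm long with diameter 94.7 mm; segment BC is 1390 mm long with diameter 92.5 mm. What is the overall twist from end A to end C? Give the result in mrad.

ω = 49.7 rad/s, so T = P/ω = 57.9×745.7 / 49.70 = 868.7 N·m.
J_AB = π(0.0947)⁴/32 = 7.90×10^-6 m⁴; J_BC = π(0.0925)⁴/32 = 7.19×10^-6 m⁴.
θ = (T/G)·Σ L_i/J_i = (868.7/80.9×10⁹)·(0.801/7.90×10^-6 + 1.39/7.19×10^-6) = 3.166×10^-3 rad.

3.17 mrad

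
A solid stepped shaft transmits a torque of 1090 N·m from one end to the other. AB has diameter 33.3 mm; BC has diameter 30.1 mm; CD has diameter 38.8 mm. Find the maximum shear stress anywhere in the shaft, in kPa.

Under the same torque, τ_max = 16T/(πd³) is largest where d is smallest — segment BC (d = 30.1 mm).
τ_max = 16·1090/(π·(0.0301)³) = 2.036×10^8 Pa.

204000 kPa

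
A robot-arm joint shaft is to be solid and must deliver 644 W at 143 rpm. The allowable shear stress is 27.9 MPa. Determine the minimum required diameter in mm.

19.9 mm

ω = 2π·143/60 = 14.97 rad/s, so T = P/ω = 644 / 14.97 = 43.01 N·m.
For a solid shaft τ_max = 16T/(πd³), so d = (16T/(π τ_allow))^(1/3) = (16·43.01/(π·2.79×10^7))^(1/3) = 0.01987 m.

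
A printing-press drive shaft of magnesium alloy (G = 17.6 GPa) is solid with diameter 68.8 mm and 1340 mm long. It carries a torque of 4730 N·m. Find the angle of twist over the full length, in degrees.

9.38°

J = πd⁴/32 = π(0.0688)⁴/32 = 2.200×10^-6 m⁴.
θ = T·L/(G·J) = 4730 × 1.34 / (17.6×10⁹ × 2.200×10^-6) = 0.1637 rad.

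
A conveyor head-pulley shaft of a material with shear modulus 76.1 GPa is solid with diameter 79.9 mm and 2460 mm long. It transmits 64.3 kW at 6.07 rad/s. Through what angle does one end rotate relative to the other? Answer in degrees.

4.90°

ω = 6.07 rad/s, so T = P/ω = 64.3×10³ / 6.070 = 10590 N·m.
J = πd⁴/32 = π(0.0799)⁴/32 = 4.001×10^-6 m⁴.
θ = T·L/(G·J) = 10590 × 2.46 / (76.1×10⁹ × 4.001×10^-6) = 0.08558 rad.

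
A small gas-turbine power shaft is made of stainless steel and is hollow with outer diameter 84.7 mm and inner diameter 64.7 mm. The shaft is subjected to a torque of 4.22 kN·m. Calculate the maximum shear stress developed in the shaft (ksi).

7.78 ksi

J = π(d_o⁴ − d_i⁴)/32 = π(0.0847⁴ − 0.0647⁴)/32 = 3.332×10^-6 m⁴.
τ_max = T·r/J = 4220 × 0.0423 / 3.332×10^-6 = 5.363×10^7 Pa.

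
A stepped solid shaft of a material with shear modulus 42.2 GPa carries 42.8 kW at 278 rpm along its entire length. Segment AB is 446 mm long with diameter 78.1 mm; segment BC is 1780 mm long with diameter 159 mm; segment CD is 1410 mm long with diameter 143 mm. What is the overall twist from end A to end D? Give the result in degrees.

0.369°

ω = 2π·278/60 = 29.11 rad/s, so T = P/ω = 42.8×10³ / 29.11 = 1470 N·m.
J_AB = π(0.0781)⁴/32 = 3.65×10^-6 m⁴; J_BC = π(0.159)⁴/32 = 6.27×10^-5 m⁴; J_CD = π(0.143)⁴/32 = 4.11×10^-5 m⁴.
θ = (T/G)·Σ L_i/J_i = (1470/42.2×10⁹)·(0.446/3.65×10^-6 + 1.78/6.27×10^-5 + 1.41/4.11×10^-5) = 6.439×10^-3 rad.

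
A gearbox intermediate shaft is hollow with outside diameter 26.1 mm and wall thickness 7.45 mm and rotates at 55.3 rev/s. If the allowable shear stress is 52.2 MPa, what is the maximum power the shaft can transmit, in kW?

J = π(d_o⁴ − d_i⁴)/32 = π(0.0261⁴ − 0.0112⁴)/32 = 4.401×10^-8 m⁴.
T_max = τ_allow·J/r = 5.22×10^7 × 4.401×10^-8 / 0.0131 = 176.1 N·m.
ω = 2π·55.3 = 347.5 rad/s, so P_max = T_max·ω = 6.117×10^4 W.

61.2 kW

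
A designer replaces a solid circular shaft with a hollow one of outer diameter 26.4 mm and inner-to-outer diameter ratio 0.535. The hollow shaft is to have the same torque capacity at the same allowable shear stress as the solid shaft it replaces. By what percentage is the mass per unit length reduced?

Equal τ_max and T ⇒ the solid shaft needs d_s³ = d_o³(1−k⁴), so d_s = 26.4·(1−0.535⁴)^(1/3) = 25.66 mm.
Area ratio A_h/A_s = d_o²(1−k²)/d_s² = (1−k²)/(1−k⁴)^(2/3) = 0.7556.
Mass saving = 1 − 0.7556 = 24.4 %.

24.4 %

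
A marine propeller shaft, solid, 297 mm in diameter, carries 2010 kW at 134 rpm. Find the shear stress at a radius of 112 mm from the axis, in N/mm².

21.0 N/mm²

ω = 2π·134/60 = 14.03 rad/s, so T = P/ω = 2010×10³ / 14.03 = 143200 N·m.
J = πd⁴/32 = π(0.297)⁴/32 = 7.639×10^-4 m⁴.
Shear stress varies linearly with radius: τ = T·r/J = 143200 × 0.112 / 7.639×10^-4 = 2.100×10^7 Pa.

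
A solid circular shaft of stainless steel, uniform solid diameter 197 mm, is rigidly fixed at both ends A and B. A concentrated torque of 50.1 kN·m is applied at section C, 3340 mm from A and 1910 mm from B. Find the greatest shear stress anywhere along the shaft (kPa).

21200 kPa

With uniform GJ and both ends fixed, compatibility θ_AC = θ_CB gives T_A·a = T_B·b, together with T_A + T_B = T₀.
T_A = T₀·b/(a+b) = 50100·1910/5250 = 18230 N·m; T_B = 31870 N·m.
τ in each portion: τ_AC = 1.21×10^7 Pa, τ_CB = 2.12×10^7 Pa; maximum is in CB.
τ_max = T_CB·r/J = 31870·0.0985/1.48×10^-4 = 2.123×10^7 Pa.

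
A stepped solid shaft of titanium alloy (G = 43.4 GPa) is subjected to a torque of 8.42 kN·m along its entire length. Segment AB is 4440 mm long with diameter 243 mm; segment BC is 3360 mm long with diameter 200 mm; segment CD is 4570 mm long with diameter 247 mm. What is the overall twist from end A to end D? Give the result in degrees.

J_AB = π(0.243)⁴/32 = 3.42×10^-4 m⁴; J_BC = π(0.200)⁴/32 = 1.57×10^-4 m⁴; J_CD = π(0.247)⁴/32 = 3.65×10^-4 m⁴.
θ = (T/G)·Σ L_i/J_i = (8420/43.4×10⁹)·(4.44/3.42×10^-4 + 3.36/1.57×10^-4 + 4.57/3.65×10^-4) = 9.093×10^-3 rad.

0.521°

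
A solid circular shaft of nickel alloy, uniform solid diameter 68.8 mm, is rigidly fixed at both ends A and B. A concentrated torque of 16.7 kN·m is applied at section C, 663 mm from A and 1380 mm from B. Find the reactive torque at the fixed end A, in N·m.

With uniform GJ and both ends fixed, compatibility θ_AC = θ_CB gives T_A·a = T_B·b, together with T_A + T_B = T₀.
T_A = T₀·b/(a+b) = 16700·1380/2043 = 11280 N·m; T_B = 5420 N·m.

11300 N·m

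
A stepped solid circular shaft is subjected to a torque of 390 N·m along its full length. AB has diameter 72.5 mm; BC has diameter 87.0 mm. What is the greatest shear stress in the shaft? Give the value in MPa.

Under the same torque, τ_max = 16T/(πd³) is largest where d is smallest — segment AB (d = 72.5 mm).
τ_max = 16·390.0/(π·(0.0725)³) = 5.212×10^6 Pa.

5.21 MPa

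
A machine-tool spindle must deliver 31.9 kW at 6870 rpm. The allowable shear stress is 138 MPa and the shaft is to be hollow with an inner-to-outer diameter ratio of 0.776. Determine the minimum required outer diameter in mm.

ω = 2π·6870/60 = 719.4 rad/s, so T = P/ω = 31.9×10³ / 719.4 = 44.34 N·m.
For a hollow shaft with d_i/d_o = 0.776: τ_max = 16T/(π d_o³ (1−k⁴)), so d_o = [16T/(π τ_allow (1−k⁴))]^(1/3) = [16·44.34/(π·1.38×10^8·0.6374)]^(1/3) = 0.01369 m.

13.7 mm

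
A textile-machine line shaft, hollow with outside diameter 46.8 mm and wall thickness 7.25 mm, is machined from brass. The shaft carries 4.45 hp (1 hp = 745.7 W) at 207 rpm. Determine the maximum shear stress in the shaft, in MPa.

9.84 MPa

ω = 2π·207/60 = 21.68 rad/s, so T = P/ω = 4.45×745.7 / 21.68 = 153.1 N·m.
J = π(d_o⁴ − d_i⁴)/32 = π(0.0468⁴ − 0.0323⁴)/32 = 3.641×10^-7 m⁴.
τ_max = T·r/J = 153.1 × 0.0234 / 3.641×10^-7 = 9.838×10^6 Pa.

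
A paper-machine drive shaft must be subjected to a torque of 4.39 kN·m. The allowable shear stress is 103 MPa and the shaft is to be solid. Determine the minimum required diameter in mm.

For a solid shaft τ_max = 16T/(πd³), so d = (16T/(π τ_allow))^(1/3) = (16·4390/(π·1.03×10^8))^(1/3) = 0.06010 m.

60.1 mm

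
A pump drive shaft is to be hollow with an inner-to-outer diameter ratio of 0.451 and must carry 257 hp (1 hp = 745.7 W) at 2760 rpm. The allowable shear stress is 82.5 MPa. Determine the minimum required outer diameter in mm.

35.0 mm

ω = 2π·2760/60 = 289.0 rad/s, so T = P/ω = 257×745.7 / 289.0 = 663.1 N·m.
For a hollow shaft with d_i/d_o = 0.451: τ_max = 16T/(π d_o³ (1−k⁴)), so d_o = [16T/(π τ_allow (1−k⁴))]^(1/3) = [16·663.1/(π·8.25×10^7·0.9586)]^(1/3) = 0.03495 m.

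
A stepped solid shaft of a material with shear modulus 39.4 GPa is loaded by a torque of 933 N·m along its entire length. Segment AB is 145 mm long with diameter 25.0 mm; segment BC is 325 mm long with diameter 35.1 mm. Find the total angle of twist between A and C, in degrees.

8.09°

J_AB = π(0.0250)⁴/32 = 3.83×10^-8 m⁴; J_BC = π(0.0351)⁴/32 = 1.49×10^-7 m⁴.
θ = (T/G)·Σ L_i/J_i = (933.0/39.4×10⁹)·(0.145/3.83×10^-8 + 0.325/1.49×10^-7) = 0.1412 rad.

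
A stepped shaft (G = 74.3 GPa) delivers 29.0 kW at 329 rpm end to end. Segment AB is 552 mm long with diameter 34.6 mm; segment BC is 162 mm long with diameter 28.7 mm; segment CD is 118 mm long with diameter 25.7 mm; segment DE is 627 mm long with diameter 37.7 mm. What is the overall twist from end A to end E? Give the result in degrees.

ω = 2π·329/60 = 34.45 rad/s, so T = P/ω = 29.0×10³ / 34.45 = 841.7 N·m.
J_AB = π(0.0346)⁴/32 = 1.41×10^-7 m⁴; J_BC = π(0.0287)⁴/32 = 6.66×10^-8 m⁴; J_CD = π(0.0257)⁴/32 = 4.28×10^-8 m⁴; J_DE = π(0.0377)⁴/32 = 1.98×10^-7 m⁴.
θ = (T/G)·Σ L_i/J_i = (841.7/74.3×10⁹)·(0.552/1.41×10^-7 + 0.162/6.66×10^-8 + 0.118/4.28×10^-8 + 0.627/1.98×10^-7) = 0.1390 rad.

7.97°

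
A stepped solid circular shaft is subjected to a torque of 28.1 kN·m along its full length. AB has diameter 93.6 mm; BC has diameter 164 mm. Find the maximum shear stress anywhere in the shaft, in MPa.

175 MPa

Under the same torque, τ_max = 16T/(πd³) is largest where d is smallest — segment AB (d = 93.6 mm).
τ_max = 16·28100/(π·(0.0936)³) = 1.745×10^8 Pa.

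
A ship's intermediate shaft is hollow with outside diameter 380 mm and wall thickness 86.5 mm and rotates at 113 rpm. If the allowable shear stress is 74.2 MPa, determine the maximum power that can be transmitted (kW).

J = π(d_o⁴ − d_i⁴)/32 = π(0.380⁴ − 0.207⁴)/32 = 1.867×10^-3 m⁴.
T_max = τ_allow·J/r = 7.42×10^7 × 1.867×10^-3 / 0.190 = 729000 N·m.
ω = 2π·113/60 = 11.83 rad/s, so P_max = T_max·ω = 8.627×10^6 W.

8630 kW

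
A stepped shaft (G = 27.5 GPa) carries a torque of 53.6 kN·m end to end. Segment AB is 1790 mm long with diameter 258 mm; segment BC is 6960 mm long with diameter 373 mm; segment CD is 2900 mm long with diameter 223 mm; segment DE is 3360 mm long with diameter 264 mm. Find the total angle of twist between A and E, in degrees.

J_AB = π(0.258)⁴/32 = 4.35×10^-4 m⁴; J_BC = π(0.373)⁴/32 = 1.90×10^-3 m⁴; J_CD = π(0.223)⁴/32 = 2.43×10^-4 m⁴; J_DE = π(0.264)⁴/32 = 4.77×10^-4 m⁴.
θ = (T/G)·Σ L_i/J_i = (53600/27.5×10⁹)·(1.79/4.35×10^-4 + 6.96/1.90×10^-3 + 2.90/2.43×10^-4 + 3.36/4.77×10^-4) = 0.05217 rad.

2.99°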